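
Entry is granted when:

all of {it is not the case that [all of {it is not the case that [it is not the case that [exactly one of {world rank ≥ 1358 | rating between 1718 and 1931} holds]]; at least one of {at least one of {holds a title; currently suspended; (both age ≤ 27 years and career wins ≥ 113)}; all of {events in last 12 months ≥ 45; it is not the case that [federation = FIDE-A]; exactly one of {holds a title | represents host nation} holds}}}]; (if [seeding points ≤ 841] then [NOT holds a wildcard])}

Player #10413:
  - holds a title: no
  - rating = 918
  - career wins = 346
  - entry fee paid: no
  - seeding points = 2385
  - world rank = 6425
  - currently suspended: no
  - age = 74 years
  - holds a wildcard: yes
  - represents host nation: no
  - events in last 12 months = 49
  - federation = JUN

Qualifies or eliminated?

Atomic conditions:
  world rank ≥ 1358: 6425 ≥ 1358 is true
  rating between 1718 and 1931: 918 in [1718, 1931] is false
  holds a title: no → false
  currently suspended: no → false
  age ≤ 27 years: 74 ≤ 27 is false
  career wins ≥ 113: 346 ≥ 113 is true
  events in last 12 months ≥ 45: 49 ≥ 45 is true
  federation = FIDE-A: JUN == FIDE-A is false
  represents host nation: no → false
  seeding points ≤ 841: 2385 ≤ 841 is false
  NOT holds a wildcard: yes → false
Combine:
[1.1.1.1.1] exactly-one(true, false) = true
[1.1.1.1] NOT true = false
[1.1.1] NOT false = true
[1.1.2.1.3] false AND true = false
[1.1.2.1] false OR false OR false = false
[1.1.2.2.2] NOT false = true
[1.1.2.2.3] exactly-one(false, false) = false
[1.1.2.2] true AND true AND false = false
[1.1.2] false OR false = false
[1.1] true AND false = false
[1] NOT false = true
[2] false → false (antecedent false ⇒ implication holds) = true
[root] true AND true = true
Overall: true → qualifies

Qualifies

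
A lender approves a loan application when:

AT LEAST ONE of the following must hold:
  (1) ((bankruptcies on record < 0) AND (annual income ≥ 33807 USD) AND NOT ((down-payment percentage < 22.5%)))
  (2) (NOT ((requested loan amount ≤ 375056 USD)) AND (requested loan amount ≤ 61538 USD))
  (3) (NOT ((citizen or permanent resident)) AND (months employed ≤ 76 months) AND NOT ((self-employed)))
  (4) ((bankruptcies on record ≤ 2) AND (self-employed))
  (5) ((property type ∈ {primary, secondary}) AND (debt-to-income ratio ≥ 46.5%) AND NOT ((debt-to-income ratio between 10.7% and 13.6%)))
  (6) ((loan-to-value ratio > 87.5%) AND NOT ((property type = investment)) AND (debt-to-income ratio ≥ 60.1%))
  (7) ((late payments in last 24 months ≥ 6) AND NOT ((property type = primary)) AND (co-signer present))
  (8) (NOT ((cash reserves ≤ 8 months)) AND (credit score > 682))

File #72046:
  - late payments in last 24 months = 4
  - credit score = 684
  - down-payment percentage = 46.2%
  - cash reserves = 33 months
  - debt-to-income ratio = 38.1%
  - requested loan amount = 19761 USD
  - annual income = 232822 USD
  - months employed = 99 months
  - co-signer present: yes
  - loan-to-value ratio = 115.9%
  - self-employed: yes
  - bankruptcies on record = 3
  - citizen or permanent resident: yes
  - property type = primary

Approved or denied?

Approved

Atomic conditions:
  bankruptcies on record < 0: 3 < 0 is false
  annual income ≥ 33807 USD: 232822 ≥ 33807 is true
  down-payment percentage < 22.5%: 46.2 < 22.5 is false
  requested loan amount ≤ 375056 USD: 19761 ≤ 375056 is true
  requested loan amount ≤ 61538 USD: 19761 ≤ 61538 is true
  citizen or permanent resident: yes → true
  months employed ≤ 76 months: 99 ≤ 76 is false
  self-employed: yes → true
  bankruptcies on record ≤ 2: 3 ≤ 2 is false
  property type ∈ {primary, secondary}: primary is in the set → true
  debt-to-income ratio ≥ 46.5%: 38.1 ≥ 46.5 is false
  debt-to-income ratio between 10.7% and 13.6%: 38.1 in [10.7, 13.6] is false
  loan-to-value ratio > 87.5%: 115.9 > 87.5 is true
  property type = investment: primary == investment is false
  debt-to-income ratio ≥ 60.1%: 38.1 ≥ 60.1 is false
  late payments in last 24 months ≥ 6: 4 ≥ 6 is false
  property type = primary: primary == primary is true
  co-signer present: yes → true
  cash reserves ≤ 8 months: 33 ≤ 8 is false
  credit score > 682: 684 > 682 is true
Combine:
[1.3] NOT false = true
[1] false AND true AND true = false
[2.1] NOT true = false
[2] false AND true = false
[3.1] NOT true = false
[3.3] NOT true = false
[3] false AND false AND false = false
[4] false AND true = false
[5.3] NOT false = true
[5] true AND false AND true = false
[6.2] NOT false = true
[6] true AND true AND false = false
[7.2] NOT true = false
[7] false AND false AND true = false
[8.1] NOT false = true
[8] true AND true = true
[root] false OR false OR false OR false OR false OR false OR false OR true = true
Overall: true → approved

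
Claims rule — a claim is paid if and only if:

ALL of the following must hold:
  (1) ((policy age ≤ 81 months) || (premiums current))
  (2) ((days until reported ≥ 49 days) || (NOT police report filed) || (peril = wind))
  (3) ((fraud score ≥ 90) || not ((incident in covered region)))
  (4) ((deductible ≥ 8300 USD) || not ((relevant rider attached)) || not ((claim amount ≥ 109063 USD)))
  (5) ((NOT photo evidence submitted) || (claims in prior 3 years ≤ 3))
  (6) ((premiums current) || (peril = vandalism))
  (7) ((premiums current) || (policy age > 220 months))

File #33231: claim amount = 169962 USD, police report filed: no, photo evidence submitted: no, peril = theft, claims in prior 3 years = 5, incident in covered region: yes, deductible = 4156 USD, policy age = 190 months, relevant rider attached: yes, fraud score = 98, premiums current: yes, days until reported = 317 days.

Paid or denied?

Denied

Atomic conditions:
  policy age ≤ 81 months: 190 ≤ 81 is false
  premiums current: yes → true
  days until reported ≥ 49 days: 317 ≥ 49 is true
  NOT police report filed: no → true
  peril = wind: theft == wind is false
  fraud score ≥ 90: 98 ≥ 90 is true
  incident in covered region: yes → true
  deductible ≥ 8300 USD: 4156 ≥ 8300 is false
  relevant rider attached: yes → true
  claim amount ≥ 109063 USD: 169962 ≥ 109063 is true
  NOT photo evidence submitted: no → true
  claims in prior 3 years ≤ 3: 5 ≤ 3 is false
  peril = vandalism: theft == vandalism is false
  policy age > 220 months: 190 > 220 is false
Combine:
[1] false OR true = true
[2] true OR true OR false = true
[3.2] NOT true = false
[3] true OR false = true
[4.2] NOT true = false
[4.3] NOT true = false
[4] false OR false OR false = false
[5] true OR false = true
[6] true OR false = true
[7] true OR false = true
[root] true AND true AND true AND false AND true AND true AND true = false
Overall: false → denied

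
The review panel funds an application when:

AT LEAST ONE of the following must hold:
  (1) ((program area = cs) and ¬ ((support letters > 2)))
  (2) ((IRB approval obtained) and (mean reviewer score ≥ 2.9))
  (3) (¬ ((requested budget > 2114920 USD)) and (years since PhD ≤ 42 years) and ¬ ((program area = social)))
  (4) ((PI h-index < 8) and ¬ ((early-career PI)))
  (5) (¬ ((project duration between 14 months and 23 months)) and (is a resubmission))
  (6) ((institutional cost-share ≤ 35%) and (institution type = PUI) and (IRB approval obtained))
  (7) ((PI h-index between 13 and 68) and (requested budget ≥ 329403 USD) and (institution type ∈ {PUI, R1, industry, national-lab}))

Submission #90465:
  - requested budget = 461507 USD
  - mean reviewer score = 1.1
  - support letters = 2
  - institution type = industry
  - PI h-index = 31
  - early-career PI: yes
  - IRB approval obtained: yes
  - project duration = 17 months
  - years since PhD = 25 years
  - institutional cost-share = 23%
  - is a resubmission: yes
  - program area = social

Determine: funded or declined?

Atomic conditions:
  program area = cs: social == cs is false
  support letters > 2: 2 > 2 is false
  IRB approval obtained: yes → true
  mean reviewer score ≥ 2.9: 1.1 ≥ 2.9 is false
  requested budget > 2114920 USD: 461507 > 2114920 is false
  years since PhD ≤ 42 years: 25 ≤ 42 is true
  program area = social: social == social is true
  PI h-index < 8: 31 < 8 is false
  early-career PI: yes → true
  project duration between 14 months and 23 months: 17 in [14, 23] is true
  is a resubmission: yes → true
  institutional cost-share ≤ 35%: 23 ≤ 35 is true
  institution type = PUI: industry == PUI is false
  PI h-index between 13 and 68: 31 in [13, 68] is true
  requested budget ≥ 329403 USD: 461507 ≥ 329403 is true
  institution type ∈ {PUI, R1, industry, national-lab}: industry is in the set → true
Combine:
[1.2] NOT false = true
[1] false AND true = false
[2] true AND false = false
[3.1] NOT false = true
[3.3] NOT true = false
[3] true AND true AND false = false
[4.2] NOT true = false
[4] false AND false = false
[5.1] NOT true = false
[5] false AND true = false
[6] true AND false AND true = false
[7] true AND true AND true = true
[root] false OR false OR false OR false OR false OR false OR true = true
Overall: true → funded

Funded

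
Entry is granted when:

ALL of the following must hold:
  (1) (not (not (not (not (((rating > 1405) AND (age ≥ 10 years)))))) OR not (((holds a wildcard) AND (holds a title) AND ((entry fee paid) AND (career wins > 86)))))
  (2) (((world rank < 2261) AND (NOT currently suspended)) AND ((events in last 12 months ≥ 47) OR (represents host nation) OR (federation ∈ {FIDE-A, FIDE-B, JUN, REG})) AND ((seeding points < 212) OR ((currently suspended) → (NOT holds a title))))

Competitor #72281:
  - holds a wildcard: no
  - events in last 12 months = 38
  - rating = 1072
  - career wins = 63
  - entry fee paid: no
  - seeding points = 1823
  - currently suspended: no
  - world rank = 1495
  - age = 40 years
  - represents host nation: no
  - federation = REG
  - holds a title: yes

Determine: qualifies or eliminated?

Atomic conditions:
  rating > 1405: 1072 > 1405 is false
  age ≥ 10 years: 40 ≥ 10 is true
  holds a wildcard: no → false
  holds a title: yes → true
  entry fee paid: no → false
  career wins > 86: 63 > 86 is false
  world rank < 2261: 1495 < 2261 is true
  NOT currently suspended: no → true
  events in last 12 months ≥ 47: 38 ≥ 47 is false
  represents host nation: no → false
  federation ∈ {FIDE-A, FIDE-B, JUN, REG}: REG is in the set → true
  seeding points < 212: 1823 < 212 is false
  currently suspended: no → false
  NOT holds a title: yes → false
Combine:
[1.1.1.1.1.1] false AND true = false
[1.1.1.1.1] NOT false = true
[1.1.1.1] NOT true = false
[1.1.1] NOT false = true
[1.1] NOT true = false
[1.2.1.3] false AND false = false
[1.2.1] false AND true AND false = false
[1.2] NOT false = true
[1] false OR true = true
[2.1] true AND true = true
[2.2] false OR false OR true = true
[2.3.2] false → false (antecedent false ⇒ implication holds) = true
[2.3] false OR true = true
[2] true AND true AND true = true
[root] true AND true = true
Overall: true → qualifies

Qualifies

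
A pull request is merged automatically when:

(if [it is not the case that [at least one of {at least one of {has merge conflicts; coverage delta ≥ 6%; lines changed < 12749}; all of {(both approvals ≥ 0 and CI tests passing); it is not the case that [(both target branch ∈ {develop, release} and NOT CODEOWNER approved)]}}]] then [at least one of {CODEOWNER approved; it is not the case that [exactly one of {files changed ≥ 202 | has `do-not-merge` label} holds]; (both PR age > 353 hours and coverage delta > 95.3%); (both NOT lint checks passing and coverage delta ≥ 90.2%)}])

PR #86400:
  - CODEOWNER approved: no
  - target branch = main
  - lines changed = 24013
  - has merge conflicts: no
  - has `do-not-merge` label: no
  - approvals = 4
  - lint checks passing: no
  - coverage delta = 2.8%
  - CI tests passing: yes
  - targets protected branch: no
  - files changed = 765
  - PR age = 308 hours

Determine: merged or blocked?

Merged

Atomic conditions:
  has merge conflicts: no → false
  coverage delta ≥ 6%: 2.8 ≥ 6 is false
  lines changed < 12749: 24013 < 12749 is false
  approvals ≥ 0: 4 ≥ 0 is true
  CI tests passing: yes → true
  target branch ∈ {develop, release}: main is not in the set → false
  NOT CODEOWNER approved: no → true
  CODEOWNER approved: no → false
  files changed ≥ 202: 765 ≥ 202 is true
  has `do-not-merge` label: no → false
  PR age > 353 hours: 308 > 353 is false
  coverage delta > 95.3%: 2.8 > 95.3 is false
  NOT lint checks passing: no → true
  coverage delta ≥ 90.2%: 2.8 ≥ 90.2 is false
Combine:
[1.1.1] false OR false OR false = false
[1.1.2.1] true AND true = true
[1.1.2.2.1] false AND true = false
[1.1.2.2] NOT false = true
[1.1.2] true AND true = true
[1.1] false OR true = true
[1] NOT true = false
[2.2.1] exactly-one(true, false) = true
[2.2] NOT true = false
[2.3] false AND false = false
[2.4] true AND false = false
[2] false OR false OR false OR false = false
[root] false → false (antecedent false ⇒ implication holds) = true
Overall: true → merged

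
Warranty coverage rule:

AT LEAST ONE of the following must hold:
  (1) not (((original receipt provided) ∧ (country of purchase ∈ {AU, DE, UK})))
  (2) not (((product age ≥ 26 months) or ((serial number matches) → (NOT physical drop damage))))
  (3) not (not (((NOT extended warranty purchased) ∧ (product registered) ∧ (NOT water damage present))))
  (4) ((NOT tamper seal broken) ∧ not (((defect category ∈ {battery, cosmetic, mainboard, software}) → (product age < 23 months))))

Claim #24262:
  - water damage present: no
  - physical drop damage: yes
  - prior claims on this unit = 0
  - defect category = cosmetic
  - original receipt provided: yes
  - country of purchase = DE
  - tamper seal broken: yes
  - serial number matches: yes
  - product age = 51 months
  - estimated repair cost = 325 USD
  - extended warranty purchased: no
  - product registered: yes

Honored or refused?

Honored

Atomic conditions:
  original receipt provided: yes → true
  country of purchase ∈ {AU, DE, UK}: DE is in the set → true
  product age ≥ 26 months: 51 ≥ 26 is true
  serial number matches: yes → true
  NOT physical drop damage: yes → false
  NOT extended warranty purchased: no → true
  product registered: yes → true
  NOT water damage present: no → true
  NOT tamper seal broken: yes → false
  defect category ∈ {battery, cosmetic, mainboard, software}: cosmetic is in the set → true
  product age < 23 months: 51 < 23 is false
Combine:
[1.1] true AND true = true
[1] NOT true = false
[2.1.2] true → false = false
[2.1] true OR false = true
[2] NOT true = false
[3.1.1] true AND true AND true = true
[3.1] NOT true = false
[3] NOT false = true
[4.2.1] true → false = false
[4.2] NOT false = true
[4] false AND true = false
[root] false OR false OR true OR false = true
Overall: true → honored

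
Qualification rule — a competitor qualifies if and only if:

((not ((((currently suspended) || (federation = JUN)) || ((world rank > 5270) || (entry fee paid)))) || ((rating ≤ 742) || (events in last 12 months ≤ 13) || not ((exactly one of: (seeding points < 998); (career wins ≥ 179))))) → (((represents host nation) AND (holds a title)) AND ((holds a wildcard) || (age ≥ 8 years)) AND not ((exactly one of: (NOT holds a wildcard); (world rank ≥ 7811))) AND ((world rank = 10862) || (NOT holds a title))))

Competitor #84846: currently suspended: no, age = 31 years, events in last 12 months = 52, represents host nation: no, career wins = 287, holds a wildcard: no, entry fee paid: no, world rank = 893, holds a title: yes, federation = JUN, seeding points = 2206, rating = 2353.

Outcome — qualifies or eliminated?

Atomic conditions:
  currently suspended: no → false
  federation = JUN: JUN == JUN is true
  world rank > 5270: 893 > 5270 is false
  entry fee paid: no → false
  rating ≤ 742: 2353 ≤ 742 is false
  events in last 12 months ≤ 13: 52 ≤ 13 is false
  seeding points < 998: 2206 < 998 is false
  career wins ≥ 179: 287 ≥ 179 is true
  represents host nation: no → false
  holds a title: yes → true
  holds a wildcard: no → false
  age ≥ 8 years: 31 ≥ 8 is true
  NOT holds a wildcard: no → true
  world rank ≥ 7811: 893 ≥ 7811 is false
  world rank = 10862: 893 == 10862 is false
  NOT holds a title: yes → false
Combine:
[1.1.1.1] false OR true = true
[1.1.1.2] false OR false = false
[1.1.1] true OR false = true
[1.1] NOT true = false
[1.2.3.1] exactly-one(false, true) = true
[1.2.3] NOT true = false
[1.2] false OR false OR false = false
[1] false OR false = false
[2.1] false AND true = false
[2.2] false OR true = true
[2.3.1] exactly-one(true, false) = true
[2.3] NOT true = false
[2.4] false OR false = false
[2] false AND true AND false AND false = false
[root] false → false (antecedent false ⇒ implication holds) = true
Overall: true → qualifies

Qualifies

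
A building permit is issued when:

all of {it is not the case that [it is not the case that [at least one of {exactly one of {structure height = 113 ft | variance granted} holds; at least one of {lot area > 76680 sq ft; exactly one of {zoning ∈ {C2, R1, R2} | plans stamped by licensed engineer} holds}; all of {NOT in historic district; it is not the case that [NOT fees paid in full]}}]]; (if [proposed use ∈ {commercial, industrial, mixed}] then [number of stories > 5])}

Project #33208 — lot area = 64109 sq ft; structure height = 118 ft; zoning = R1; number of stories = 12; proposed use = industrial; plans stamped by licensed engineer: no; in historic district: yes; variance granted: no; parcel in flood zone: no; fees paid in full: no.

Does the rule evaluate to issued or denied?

Issued

Atomic conditions:
  structure height = 113 ft: 118 == 113 is false
  variance granted: no → false
  lot area > 76680 sq ft: 64109 > 76680 is false
  zoning ∈ {C2, R1, R2}: R1 is in the set → true
  plans stamped by licensed engineer: no → false
  NOT in historic district: yes → false
  NOT fees paid in full: no → true
  proposed use ∈ {commercial, industrial, mixed}: industrial is in the set → true
  number of stories > 5: 12 > 5 is true
Combine:
[1.1.1.1] exactly-one(false, false) = false
[1.1.1.2.2] exactly-one(true, false) = true
[1.1.1.2] false OR true = true
[1.1.1.3.2] NOT true = false
[1.1.1.3] false AND false = false
[1.1.1] false OR true OR false = true
[1.1] NOT true = false
[1] NOT false = true
[2] true → true = true
[root] true AND true = true
Overall: true → issued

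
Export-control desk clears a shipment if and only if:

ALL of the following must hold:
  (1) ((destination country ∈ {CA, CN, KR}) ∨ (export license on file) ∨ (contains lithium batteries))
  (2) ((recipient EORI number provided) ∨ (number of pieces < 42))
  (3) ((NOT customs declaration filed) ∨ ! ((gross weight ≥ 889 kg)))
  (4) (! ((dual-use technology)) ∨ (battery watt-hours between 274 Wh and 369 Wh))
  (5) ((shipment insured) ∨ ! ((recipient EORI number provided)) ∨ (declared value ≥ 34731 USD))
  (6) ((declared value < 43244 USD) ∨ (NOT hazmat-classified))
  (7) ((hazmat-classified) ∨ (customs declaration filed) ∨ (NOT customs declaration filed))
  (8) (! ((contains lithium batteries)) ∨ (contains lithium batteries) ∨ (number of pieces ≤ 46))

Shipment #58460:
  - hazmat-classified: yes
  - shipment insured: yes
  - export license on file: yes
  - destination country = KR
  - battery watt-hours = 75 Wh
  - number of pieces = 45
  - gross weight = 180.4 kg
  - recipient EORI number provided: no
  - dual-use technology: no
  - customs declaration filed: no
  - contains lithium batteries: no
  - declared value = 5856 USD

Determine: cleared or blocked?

Atomic conditions:
  destination country ∈ {CA, CN, KR}: KR is in the set → true
  export license on file: yes → true
  contains lithium batteries: no → false
  recipient EORI number provided: no → false
  number of pieces < 42: 45 < 42 is false
  NOT customs declaration filed: no → true
  gross weight ≥ 889 kg: 180.4 ≥ 889 is false
  dual-use technology: no → false
  battery watt-hours between 274 Wh and 369 Wh: 75 in [274, 369] is false
  shipment insured: yes → true
  declared value ≥ 34731 USD: 5856 ≥ 34731 is false
  declared value < 43244 USD: 5856 < 43244 is true
  NOT hazmat-classified: yes → false
  hazmat-classified: yes → true
  customs declaration filed: no → false
  number of pieces ≤ 46: 45 ≤ 46 is true
Combine:
[1] true OR true OR false = true
[2] false OR false = false
[3.2] NOT false = true
[3] true OR true = true
[4.1] NOT false = true
[4] true OR false = true
[5.2] NOT false = true
[5] true OR true OR false = true
[6] true OR false = true
[7] true OR false OR true = true
[8.1] NOT false = true
[8] true OR false OR true = true
[root] true AND false AND true AND true AND true AND true AND true AND true = false
Overall: false → blocked

Blocked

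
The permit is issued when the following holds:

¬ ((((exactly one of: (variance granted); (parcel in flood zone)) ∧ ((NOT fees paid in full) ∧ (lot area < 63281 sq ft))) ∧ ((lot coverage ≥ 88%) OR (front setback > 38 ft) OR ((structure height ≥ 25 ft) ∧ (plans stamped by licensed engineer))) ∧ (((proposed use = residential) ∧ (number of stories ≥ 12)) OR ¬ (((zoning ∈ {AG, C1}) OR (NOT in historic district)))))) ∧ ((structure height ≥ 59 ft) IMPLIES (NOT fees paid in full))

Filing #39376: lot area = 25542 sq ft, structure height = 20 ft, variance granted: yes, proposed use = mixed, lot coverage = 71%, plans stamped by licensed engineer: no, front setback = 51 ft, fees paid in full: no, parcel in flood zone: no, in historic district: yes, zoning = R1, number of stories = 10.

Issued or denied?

Denied

Atomic conditions:
  variance granted: yes → true
  parcel in flood zone: no → false
  NOT fees paid in full: no → true
  lot area < 63281 sq ft: 25542 < 63281 is true
  lot coverage ≥ 88%: 71 ≥ 88 is false
  front setback > 38 ft: 51 > 38 is true
  structure height ≥ 25 ft: 20 ≥ 25 is false
  plans stamped by licensed engineer: no → false
  proposed use = residential: mixed == residential is false
  number of stories ≥ 12: 10 ≥ 12 is false
  zoning ∈ {AG, C1}: R1 is not in the set → false
  NOT in historic district: yes → false
  structure height ≥ 59 ft: 20 ≥ 59 is false
Combine:
[1.1.1.1] exactly-one(true, false) = true
[1.1.1.2] true AND true = true
[1.1.1] true AND true = true
[1.1.2.3] false AND false = false
[1.1.2] false OR true OR false = true
[1.1.3.1] false AND false = false
[1.1.3.2.1] false OR false = false
[1.1.3.2] NOT false = true
[1.1.3] false OR true = true
[1.1] true AND true AND true = true
[1] NOT true = false
[2] false → true (antecedent false ⇒ implication holds) = true
[root] false AND true = false
Overall: false → denied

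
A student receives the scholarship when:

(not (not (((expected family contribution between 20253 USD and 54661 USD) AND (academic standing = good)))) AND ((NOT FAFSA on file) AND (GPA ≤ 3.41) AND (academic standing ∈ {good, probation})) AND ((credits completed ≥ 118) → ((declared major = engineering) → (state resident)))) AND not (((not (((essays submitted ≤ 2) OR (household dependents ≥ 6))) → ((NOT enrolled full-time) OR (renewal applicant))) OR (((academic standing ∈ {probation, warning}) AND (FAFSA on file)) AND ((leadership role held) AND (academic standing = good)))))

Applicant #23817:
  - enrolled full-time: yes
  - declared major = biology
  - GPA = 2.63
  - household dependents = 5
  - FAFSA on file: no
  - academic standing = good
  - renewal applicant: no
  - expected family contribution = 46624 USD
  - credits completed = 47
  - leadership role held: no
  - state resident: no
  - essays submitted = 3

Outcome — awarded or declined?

Atomic conditions:
  expected family contribution between 20253 USD and 54661 USD: 46624 in [20253, 54661] is true
  academic standing = good: good == good is true
  NOT FAFSA on file: no → true
  GPA ≤ 3.41: 2.63 ≤ 3.41 is true
  academic standing ∈ {good, probation}: good is in the set → true
  credits completed ≥ 118: 47 ≥ 118 is false
  declared major = engineering: biology == engineering is false
  state resident: no → false
  essays submitted ≤ 2: 3 ≤ 2 is false
  household dependents ≥ 6: 5 ≥ 6 is false
  NOT enrolled full-time: yes → false
  renewal applicant: no → false
  academic standing ∈ {probation, warning}: good is not in the set → false
  FAFSA on file: no → false
  leadership role held: no → false
Combine:
[1.1.1.1] true AND true = true
[1.1.1] NOT true = false
[1.1] NOT false = true
[1.2] true AND true AND true = true
[1.3.2] false → false (antecedent false ⇒ implication holds) = true
[1.3] false → true (antecedent false ⇒ implication holds) = true
[1] true AND true AND true = true
[2.1.1.1.1] false OR false = false
[2.1.1.1] NOT false = true
[2.1.1.2] false OR false = false
[2.1.1] true → false = false
[2.1.2.1] false AND false = false
[2.1.2.2] false AND true = false
[2.1.2] false AND false = false
[2.1] false OR false = false
[2] NOT false = true
[root] true AND true = true
Overall: true → awarded

Awarded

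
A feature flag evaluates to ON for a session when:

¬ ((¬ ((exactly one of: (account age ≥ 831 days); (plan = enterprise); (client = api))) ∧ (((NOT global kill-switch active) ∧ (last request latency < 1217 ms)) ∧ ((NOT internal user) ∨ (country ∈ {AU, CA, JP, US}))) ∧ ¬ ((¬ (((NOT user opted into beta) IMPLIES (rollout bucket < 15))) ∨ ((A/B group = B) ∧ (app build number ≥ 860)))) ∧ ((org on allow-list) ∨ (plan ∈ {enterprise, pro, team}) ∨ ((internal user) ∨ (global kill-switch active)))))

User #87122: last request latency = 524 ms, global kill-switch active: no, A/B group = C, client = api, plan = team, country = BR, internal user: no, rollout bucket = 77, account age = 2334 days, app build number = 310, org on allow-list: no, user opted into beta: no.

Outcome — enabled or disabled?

Atomic conditions:
  account age ≥ 831 days: 2334 ≥ 831 is true
  plan = enterprise: team == enterprise is false
  client = api: api == api is true
  NOT global kill-switch active: no → true
  last request latency < 1217 ms: 524 < 1217 is true
  NOT internal user: no → true
  country ∈ {AU, CA, JP, US}: BR is not in the set → false
  NOT user opted into beta: no → true
  rollout bucket < 15: 77 < 15 is false
  A/B group = B: C == B is false
  app build number ≥ 860: 310 ≥ 860 is false
  org on allow-list: no → false
  plan ∈ {enterprise, pro, team}: team is in the set → true
  internal user: no → false
  global kill-switch active: no → false
Combine:
[1.1.1] exactly-one(true, false, true) = false
[1.1] NOT false = true
[1.2.1] true AND true = true
[1.2.2] true OR false = true
[1.2] true AND true = true
[1.3.1.1.1] true → false = false
[1.3.1.1] NOT false = true
[1.3.1.2] false AND false = false
[1.3.1] true OR false = true
[1.3] NOT true = false
[1.4.3] false OR false = false
[1.4] false OR true OR false = true
[1] true AND true AND false AND true = false
[root] NOT false = true
Overall: true → enabled

Enabled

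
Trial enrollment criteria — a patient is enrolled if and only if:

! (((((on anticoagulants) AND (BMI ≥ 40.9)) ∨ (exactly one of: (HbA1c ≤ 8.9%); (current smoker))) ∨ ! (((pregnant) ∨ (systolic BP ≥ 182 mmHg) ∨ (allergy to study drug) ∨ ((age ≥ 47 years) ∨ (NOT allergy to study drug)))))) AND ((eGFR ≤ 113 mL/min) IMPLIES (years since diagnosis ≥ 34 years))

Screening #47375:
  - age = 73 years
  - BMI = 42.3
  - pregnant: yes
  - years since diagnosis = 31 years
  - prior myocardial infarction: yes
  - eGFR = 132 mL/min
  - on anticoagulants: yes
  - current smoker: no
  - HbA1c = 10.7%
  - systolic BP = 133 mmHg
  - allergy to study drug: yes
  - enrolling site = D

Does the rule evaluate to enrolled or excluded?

Excluded

Atomic conditions:
  on anticoagulants: yes → true
  BMI ≥ 40.9: 42.3 ≥ 40.9 is true
  HbA1c ≤ 8.9%: 10.7 ≤ 8.9 is false
  current smoker: no → false
  pregnant: yes → true
  systolic BP ≥ 182 mmHg: 133 ≥ 182 is false
  allergy to study drug: yes → true
  age ≥ 47 years: 73 ≥ 47 is true
  NOT allergy to study drug: yes → false
  eGFR ≤ 113 mL/min: 132 ≤ 113 is false
  years since diagnosis ≥ 34 years: 31 ≥ 34 is false
Combine:
[1.1.1.1] true AND true = true
[1.1.1.2] exactly-one(false, false) = false
[1.1.1] true OR false = true
[1.1.2.1.4] true OR false = true
[1.1.2.1] true OR false OR true OR true = true
[1.1.2] NOT true = false
[1.1] true OR false = true
[1] NOT true = false
[2] false → false (antecedent false ⇒ implication holds) = true
[root] false AND true = false
Overall: false → excluded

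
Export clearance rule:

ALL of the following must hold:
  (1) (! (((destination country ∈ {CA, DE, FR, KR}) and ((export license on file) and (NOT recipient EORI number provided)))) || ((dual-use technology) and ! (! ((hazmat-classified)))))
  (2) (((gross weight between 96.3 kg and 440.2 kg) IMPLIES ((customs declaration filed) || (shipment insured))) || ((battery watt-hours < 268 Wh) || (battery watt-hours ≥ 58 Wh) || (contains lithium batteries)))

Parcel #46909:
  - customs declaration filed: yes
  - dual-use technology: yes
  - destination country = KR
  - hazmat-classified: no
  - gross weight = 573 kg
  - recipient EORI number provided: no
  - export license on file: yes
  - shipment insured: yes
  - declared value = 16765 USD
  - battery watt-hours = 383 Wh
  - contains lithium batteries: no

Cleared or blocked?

Atomic conditions:
  destination country ∈ {CA, DE, FR, KR}: KR is in the set → true
  export license on file: yes → true
  NOT recipient EORI number provided: no → true
  dual-use technology: yes → true
  hazmat-classified: no → false
  gross weight between 96.3 kg and 440.2 kg: 573 in [96.3, 440.2] is false
  customs declaration filed: yes → true
  shipment insured: yes → true
  battery watt-hours < 268 Wh: 383 < 268 is false
  battery watt-hours ≥ 58 Wh: 383 ≥ 58 is true
  contains lithium batteries: no → false
Combine:
[1.1.1.2] true AND true = true
[1.1.1] true AND true = true
[1.1] NOT true = false
[1.2.2.1] NOT false = true
[1.2.2] NOT true = false
[1.2] true AND false = false
[1] false OR false = false
[2.1.2] true OR true = true
[2.1] false → true (antecedent false ⇒ implication holds) = true
[2.2] false OR true OR false = true
[2] true OR true = true
[root] false AND true = false
Overall: false → blocked

Blocked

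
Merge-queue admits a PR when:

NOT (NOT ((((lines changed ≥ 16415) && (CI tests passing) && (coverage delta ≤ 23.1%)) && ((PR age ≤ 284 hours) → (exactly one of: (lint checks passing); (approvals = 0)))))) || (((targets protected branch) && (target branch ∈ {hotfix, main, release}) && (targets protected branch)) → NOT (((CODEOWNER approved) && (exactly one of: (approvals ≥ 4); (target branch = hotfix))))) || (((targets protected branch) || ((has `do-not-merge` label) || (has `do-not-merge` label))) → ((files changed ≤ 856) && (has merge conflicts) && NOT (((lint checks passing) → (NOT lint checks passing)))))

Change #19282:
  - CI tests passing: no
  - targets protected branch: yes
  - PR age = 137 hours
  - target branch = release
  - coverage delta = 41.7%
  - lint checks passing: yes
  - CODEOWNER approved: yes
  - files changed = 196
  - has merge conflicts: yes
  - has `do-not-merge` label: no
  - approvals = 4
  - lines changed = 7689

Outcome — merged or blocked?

Merged

Atomic conditions:
  lines changed ≥ 16415: 7689 ≥ 16415 is false
  CI tests passing: no → false
  coverage delta ≤ 23.1%: 41.7 ≤ 23.1 is false
  PR age ≤ 284 hours: 137 ≤ 284 is true
  lint checks passing: yes → true
  approvals = 0: 4 == 0 is false
  targets protected branch: yes → true
  target branch ∈ {hotfix, main, release}: release is in the set → true
  CODEOWNER approved: yes → true
  approvals ≥ 4: 4 ≥ 4 is true
  target branch = hotfix: release == hotfix is false
  has `do-not-merge` label: no → false
  files changed ≤ 856: 196 ≤ 856 is true
  has merge conflicts: yes → true
  NOT lint checks passing: yes → false
Combine:
[1.1.1.1] false AND false AND false = false
[1.1.1.2.2] exactly-one(true, false) = true
[1.1.1.2] true → true = true
[1.1.1] false AND true = false
[1.1] NOT false = true
[1] NOT true = false
[2.1] true AND true AND true = true
[2.2.1.2] exactly-one(true, false) = true
[2.2.1] true AND true = true
[2.2] NOT true = false
[2] true → false = false
[3.1.2] false OR false = false
[3.1] true OR false = true
[3.2.3.1] true → false = false
[3.2.3] NOT false = true
[3.2] true AND true AND true = true
[3] true → true = true
[root] false OR false OR true = true
Overall: true → merged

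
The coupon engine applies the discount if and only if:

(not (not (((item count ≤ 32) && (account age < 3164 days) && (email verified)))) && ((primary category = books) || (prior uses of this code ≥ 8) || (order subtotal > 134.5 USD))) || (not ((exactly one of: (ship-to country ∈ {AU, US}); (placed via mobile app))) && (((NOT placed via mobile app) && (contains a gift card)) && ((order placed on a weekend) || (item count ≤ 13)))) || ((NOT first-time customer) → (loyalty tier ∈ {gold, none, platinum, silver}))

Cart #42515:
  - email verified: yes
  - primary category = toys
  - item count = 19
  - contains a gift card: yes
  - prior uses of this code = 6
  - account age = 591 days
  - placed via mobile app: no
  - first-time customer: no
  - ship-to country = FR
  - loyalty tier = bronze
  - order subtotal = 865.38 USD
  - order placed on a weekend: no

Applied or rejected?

Applied

Atomic conditions:
  item count ≤ 32: 19 ≤ 32 is true
  account age < 3164 days: 591 < 3164 is true
  email verified: yes → true
  primary category = books: toys == books is false
  prior uses of this code ≥ 8: 6 ≥ 8 is false
  order subtotal > 134.5 USD: 865.38 > 134.5 is true
  ship-to country ∈ {AU, US}: FR is not in the set → false
  placed via mobile app: no → false
  NOT placed via mobile app: no → true
  contains a gift card: yes → true
  order placed on a weekend: no → false
  item count ≤ 13: 19 ≤ 13 is false
  NOT first-time customer: no → true
  loyalty tier ∈ {gold, none, platinum, silver}: bronze is not in the set → false
Combine:
[1.1.1.1] true AND true AND true = true
[1.1.1] NOT true = false
[1.1] NOT false = true
[1.2] false OR false OR true = true
[1] true AND true = true
[2.1.1] exactly-one(false, false) = false
[2.1] NOT false = true
[2.2.1] true AND true = true
[2.2.2] false OR false = false
[2.2] true AND false = false
[2] true AND false = false
[3] true → false = false
[root] true OR false OR false = true
Overall: true → applied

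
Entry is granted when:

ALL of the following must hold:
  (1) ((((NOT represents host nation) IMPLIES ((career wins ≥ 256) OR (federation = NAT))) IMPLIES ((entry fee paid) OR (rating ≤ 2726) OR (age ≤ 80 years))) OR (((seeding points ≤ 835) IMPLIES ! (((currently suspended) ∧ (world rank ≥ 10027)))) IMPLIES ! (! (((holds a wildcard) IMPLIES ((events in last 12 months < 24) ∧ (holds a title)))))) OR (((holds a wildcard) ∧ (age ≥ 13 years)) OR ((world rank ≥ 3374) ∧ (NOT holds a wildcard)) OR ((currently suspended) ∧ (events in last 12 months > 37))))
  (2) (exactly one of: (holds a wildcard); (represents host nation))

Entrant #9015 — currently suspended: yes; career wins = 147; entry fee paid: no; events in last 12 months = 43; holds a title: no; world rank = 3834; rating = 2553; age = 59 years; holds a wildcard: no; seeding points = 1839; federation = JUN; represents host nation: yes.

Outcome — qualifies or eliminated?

Qualifies

Atomic conditions:
  NOT represents host nation: yes → false
  career wins ≥ 256: 147 ≥ 256 is false
  federation = NAT: JUN == NAT is false
  entry fee paid: no → false
  rating ≤ 2726: 2553 ≤ 2726 is true
  age ≤ 80 years: 59 ≤ 80 is true
  seeding points ≤ 835: 1839 ≤ 835 is false
  currently suspended: yes → true
  world rank ≥ 10027: 3834 ≥ 10027 is false
  holds a wildcard: no → false
  events in last 12 months < 24: 43 < 24 is false
  holds a title: no → false
  age ≥ 13 years: 59 ≥ 13 is true
  world rank ≥ 3374: 3834 ≥ 3374 is true
  NOT holds a wildcard: no → true
  events in last 12 months > 37: 43 > 37 is true
  represents host nation: yes → true
Combine:
[1.1.1.2] false OR false = false
[1.1.1] false → false (antecedent false ⇒ implication holds) = true
[1.1.2] false OR true OR true = true
[1.1] true → true = true
[1.2.1.2.1] true AND false = false
[1.2.1.2] NOT false = true
[1.2.1] false → true (antecedent false ⇒ implication holds) = true
[1.2.2.1.1.2] false AND false = false
[1.2.2.1.1] false → false (antecedent false ⇒ implication holds) = true
[1.2.2.1] NOT true = false
[1.2.2] NOT false = true
[1.2] true → true = true
[1.3.1] false AND true = false
[1.3.2] true AND true = true
[1.3.3] true AND true = true
[1.3] false OR true OR true = true
[1] true OR true OR true = true
[2] exactly-one(false, true) = true
[root] true AND true = true
Overall: true → qualifies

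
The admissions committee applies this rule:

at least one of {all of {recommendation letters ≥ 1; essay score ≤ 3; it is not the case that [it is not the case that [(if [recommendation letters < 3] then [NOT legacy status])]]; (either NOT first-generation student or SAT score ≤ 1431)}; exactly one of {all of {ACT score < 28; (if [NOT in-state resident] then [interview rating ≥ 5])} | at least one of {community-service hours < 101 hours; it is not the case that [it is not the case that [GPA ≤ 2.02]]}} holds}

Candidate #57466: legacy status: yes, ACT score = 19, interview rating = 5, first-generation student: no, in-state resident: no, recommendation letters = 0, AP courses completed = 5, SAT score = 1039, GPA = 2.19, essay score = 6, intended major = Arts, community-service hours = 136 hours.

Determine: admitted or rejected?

Admitted

Atomic conditions:
  recommendation letters ≥ 1: 0 ≥ 1 is false
  essay score ≤ 3: 6 ≤ 3 is false
  recommendation letters < 3: 0 < 3 is true
  NOT legacy status: yes → false
  NOT first-generation student: no → true
  SAT score ≤ 1431: 1039 ≤ 1431 is true
  ACT score < 28: 19 < 28 is true
  NOT in-state resident: no → true
  interview rating ≥ 5: 5 ≥ 5 is true
  community-service hours < 101 hours: 136 < 101 is false
  GPA ≤ 2.02: 2.19 ≤ 2.02 is false
Combine:
[1.3.1.1] true → false = false
[1.3.1] NOT false = true
[1.3] NOT true = false
[1.4] true OR true = true
[1] false AND false AND false AND true = false
[2.1.2] true → true = true
[2.1] true AND true = true
[2.2.2.1] NOT false = true
[2.2.2] NOT true = false
[2.2] false OR false = false
[2] exactly-one(true, false) = true
[root] false OR true = true
Overall: true → admitted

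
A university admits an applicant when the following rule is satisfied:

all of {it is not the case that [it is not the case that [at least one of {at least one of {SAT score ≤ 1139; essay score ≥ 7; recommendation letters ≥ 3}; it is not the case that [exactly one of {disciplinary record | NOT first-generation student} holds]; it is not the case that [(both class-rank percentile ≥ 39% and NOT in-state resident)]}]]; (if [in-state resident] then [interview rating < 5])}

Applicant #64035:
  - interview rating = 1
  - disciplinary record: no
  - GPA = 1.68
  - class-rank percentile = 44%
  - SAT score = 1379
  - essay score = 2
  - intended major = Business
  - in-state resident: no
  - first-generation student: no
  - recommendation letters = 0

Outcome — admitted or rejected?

Rejected

Atomic conditions:
  SAT score ≤ 1139: 1379 ≤ 1139 is false
  essay score ≥ 7: 2 ≥ 7 is false
  recommendation letters ≥ 3: 0 ≥ 3 is false
  disciplinary record: no → false
  NOT first-generation student: no → true
  class-rank percentile ≥ 39%: 44 ≥ 39 is true
  NOT in-state resident: no → true
  in-state resident: no → false
  interview rating < 5: 1 < 5 is true
Combine:
[1.1.1.1] false OR false OR false = false
[1.1.1.2.1] exactly-one(false, true) = true
[1.1.1.2] NOT true = false
[1.1.1.3.1] true AND true = true
[1.1.1.3] NOT true = false
[1.1.1] false OR false OR false = false
[1.1] NOT false = true
[1] NOT true = false
[2] false → true (antecedent false ⇒ implication holds) = true
[root] false AND true = false
Overall: false → rejected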